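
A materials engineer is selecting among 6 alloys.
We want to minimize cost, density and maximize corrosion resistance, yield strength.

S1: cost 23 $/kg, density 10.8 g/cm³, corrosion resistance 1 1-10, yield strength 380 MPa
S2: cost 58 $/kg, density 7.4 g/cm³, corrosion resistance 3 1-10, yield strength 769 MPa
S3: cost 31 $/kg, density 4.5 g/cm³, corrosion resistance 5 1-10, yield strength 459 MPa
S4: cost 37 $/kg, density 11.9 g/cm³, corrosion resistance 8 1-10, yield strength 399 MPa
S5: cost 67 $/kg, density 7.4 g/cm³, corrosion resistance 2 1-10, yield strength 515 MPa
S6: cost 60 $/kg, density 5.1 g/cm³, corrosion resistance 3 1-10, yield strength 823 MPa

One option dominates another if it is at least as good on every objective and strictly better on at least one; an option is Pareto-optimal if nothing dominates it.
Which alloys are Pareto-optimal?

S1: not dominated (best cost).
S2: not dominated.
S3: not dominated (best density).
S4: not dominated (best corrosion resistance).
S5: dominated by S2 (cost 58≤67, density 7.4≤7.4, corrosion resistance 3≥2, yield strength 769≥515).
S6: not dominated (best yield strength).

S1, S2, S3, S4, S6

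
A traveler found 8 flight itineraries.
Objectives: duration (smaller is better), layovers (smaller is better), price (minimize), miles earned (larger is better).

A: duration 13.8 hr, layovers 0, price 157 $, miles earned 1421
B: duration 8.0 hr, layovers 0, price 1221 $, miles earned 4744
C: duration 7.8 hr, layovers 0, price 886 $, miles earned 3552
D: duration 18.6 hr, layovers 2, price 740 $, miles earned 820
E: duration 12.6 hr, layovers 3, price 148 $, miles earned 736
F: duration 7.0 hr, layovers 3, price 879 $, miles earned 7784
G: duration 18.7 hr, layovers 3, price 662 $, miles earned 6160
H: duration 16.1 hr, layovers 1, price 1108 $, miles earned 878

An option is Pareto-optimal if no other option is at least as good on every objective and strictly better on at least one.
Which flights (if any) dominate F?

none

A: worse on duration (13.8 vs 7.0).
B: worse on duration (8.0 vs 7.0).
C: worse on duration (7.8 vs 7.0).
D: worse on duration (18.6 vs 7.0).
E: worse on duration (12.6 vs 7.0).
G: worse on duration (18.7 vs 7.0).
H: worse on duration (16.1 vs 7.0).
No option dominates F.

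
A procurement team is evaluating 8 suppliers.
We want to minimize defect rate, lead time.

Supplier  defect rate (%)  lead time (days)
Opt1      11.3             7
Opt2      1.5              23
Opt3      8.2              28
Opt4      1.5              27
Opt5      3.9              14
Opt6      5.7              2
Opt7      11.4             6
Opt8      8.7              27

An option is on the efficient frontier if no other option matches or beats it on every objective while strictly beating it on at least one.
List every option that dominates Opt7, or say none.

Opt6: defect rate 5.7≤11.4, lead time 2≤6 — dominates Opt7.
Others (Opt1, Opt2, Opt3, Opt4, Opt5, Opt8) are each worse than Opt7 on at least one objective.

Opt6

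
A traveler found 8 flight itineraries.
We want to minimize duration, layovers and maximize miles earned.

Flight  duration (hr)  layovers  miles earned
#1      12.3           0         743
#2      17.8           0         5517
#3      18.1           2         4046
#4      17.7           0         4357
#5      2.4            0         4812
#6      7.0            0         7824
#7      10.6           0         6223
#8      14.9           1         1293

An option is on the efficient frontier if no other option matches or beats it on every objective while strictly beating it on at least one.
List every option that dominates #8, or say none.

#5, #6, #7

#5: duration 2.4≤14.9, layovers 0≤1, miles earned 4812≥1293 — dominates #8.
#6: duration 7.0≤14.9, layovers 0≤1, miles earned 7824≥1293 — dominates #8.
#7: duration 10.6≤14.9, layovers 0≤1, miles earned 6223≥1293 — dominates #8.
Others (#1, #2, #3, #4) are each worse than #8 on at least one objective.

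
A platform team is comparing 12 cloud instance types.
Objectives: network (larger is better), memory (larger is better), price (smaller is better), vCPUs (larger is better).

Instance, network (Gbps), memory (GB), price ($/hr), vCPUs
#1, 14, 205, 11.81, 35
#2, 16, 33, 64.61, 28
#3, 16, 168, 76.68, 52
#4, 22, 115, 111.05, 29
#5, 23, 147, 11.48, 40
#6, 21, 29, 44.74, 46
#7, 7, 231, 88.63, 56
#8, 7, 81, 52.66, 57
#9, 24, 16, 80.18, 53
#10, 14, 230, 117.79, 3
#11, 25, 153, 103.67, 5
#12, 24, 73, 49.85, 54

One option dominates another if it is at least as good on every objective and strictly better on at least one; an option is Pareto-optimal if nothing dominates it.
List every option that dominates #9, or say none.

#12: network 24≥24, memory 73≥16, price 49.85≤80.18, vCPUs 54≥53 — dominates #9.
Others (#1, #2, #3, #4, #5, #6, #7, #8, #10, #11) are each worse than #9 on at least one objective.

#12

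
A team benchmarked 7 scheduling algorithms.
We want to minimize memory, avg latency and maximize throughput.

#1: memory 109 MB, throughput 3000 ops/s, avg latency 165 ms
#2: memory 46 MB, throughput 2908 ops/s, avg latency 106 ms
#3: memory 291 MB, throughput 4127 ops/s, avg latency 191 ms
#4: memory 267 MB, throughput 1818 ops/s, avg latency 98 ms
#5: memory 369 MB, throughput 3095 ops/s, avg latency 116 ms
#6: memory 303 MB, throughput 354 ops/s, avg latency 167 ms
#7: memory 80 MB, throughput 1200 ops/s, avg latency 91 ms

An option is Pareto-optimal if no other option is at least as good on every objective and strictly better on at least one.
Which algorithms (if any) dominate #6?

#1: memory 109≤303, throughput 3000≥354, avg latency 165≤167 — dominates #6.
#2: memory 46≤303, throughput 2908≥354, avg latency 106≤167 — dominates #6.
#4: memory 267≤303, throughput 1818≥354, avg latency 98≤167 — dominates #6.
#7: memory 80≤303, throughput 1200≥354, avg latency 91≤167 — dominates #6.
Others (#3, #5) are each worse than #6 on at least one objective.

#1, #2, #4, #7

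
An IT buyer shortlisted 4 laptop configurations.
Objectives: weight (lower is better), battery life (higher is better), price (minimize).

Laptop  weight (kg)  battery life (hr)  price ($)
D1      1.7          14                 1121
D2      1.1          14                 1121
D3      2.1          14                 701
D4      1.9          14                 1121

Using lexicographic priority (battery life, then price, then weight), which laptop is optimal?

First maximize battery life: best is 14, kept {D1, D2, D3, D4}.
Then minimize price: best is 701, kept {D3}.

D3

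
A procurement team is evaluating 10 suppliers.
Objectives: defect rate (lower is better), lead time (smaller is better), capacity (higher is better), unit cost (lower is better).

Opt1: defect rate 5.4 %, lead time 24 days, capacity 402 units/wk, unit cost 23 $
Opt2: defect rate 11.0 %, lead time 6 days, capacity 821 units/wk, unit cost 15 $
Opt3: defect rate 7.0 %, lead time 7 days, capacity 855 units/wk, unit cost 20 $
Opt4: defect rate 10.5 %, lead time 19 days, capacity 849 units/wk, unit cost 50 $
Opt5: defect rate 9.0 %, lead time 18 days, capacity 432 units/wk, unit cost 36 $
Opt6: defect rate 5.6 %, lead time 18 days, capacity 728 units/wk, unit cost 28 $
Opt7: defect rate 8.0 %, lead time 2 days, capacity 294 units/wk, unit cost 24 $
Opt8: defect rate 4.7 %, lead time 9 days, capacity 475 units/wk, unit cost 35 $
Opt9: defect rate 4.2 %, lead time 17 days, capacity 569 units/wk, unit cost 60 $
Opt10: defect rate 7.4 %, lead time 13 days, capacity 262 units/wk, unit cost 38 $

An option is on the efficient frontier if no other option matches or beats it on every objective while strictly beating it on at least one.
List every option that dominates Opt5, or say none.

Opt3, Opt6, Opt8

Opt3: defect rate 7.0≤9.0, lead time 7≤18, capacity 855≥432, unit cost 20≤36 — dominates Opt5.
Opt6: defect rate 5.6≤9.0, lead time 18≤18, capacity 728≥432, unit cost 28≤36 — dominates Opt5.
Opt8: defect rate 4.7≤9.0, lead time 9≤18, capacity 475≥432, unit cost 35≤36 — dominates Opt5.
Others (Opt1, Opt2, Opt4, Opt7, Opt9, Opt10) are each worse than Opt5 on at least one objective.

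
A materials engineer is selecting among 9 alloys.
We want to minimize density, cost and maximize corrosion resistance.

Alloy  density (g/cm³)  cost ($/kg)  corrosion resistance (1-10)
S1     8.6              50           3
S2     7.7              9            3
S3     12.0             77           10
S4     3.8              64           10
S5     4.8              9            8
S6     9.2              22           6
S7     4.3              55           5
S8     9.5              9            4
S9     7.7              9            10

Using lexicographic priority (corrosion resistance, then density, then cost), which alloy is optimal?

S4

First maximize corrosion resistance: best is 10, kept {S3, S4, S9}.
Then minimize density: best is 3.8, kept {S4}.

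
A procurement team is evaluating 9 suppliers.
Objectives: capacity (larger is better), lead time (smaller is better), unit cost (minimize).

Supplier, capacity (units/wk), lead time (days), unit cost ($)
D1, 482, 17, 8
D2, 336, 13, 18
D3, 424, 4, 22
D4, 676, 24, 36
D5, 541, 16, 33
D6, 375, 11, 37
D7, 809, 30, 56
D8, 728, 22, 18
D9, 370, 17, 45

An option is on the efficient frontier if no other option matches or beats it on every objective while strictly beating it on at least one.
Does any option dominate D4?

D8 vs D4: capacity 728≥676, lead time 22≤24, unit cost 18≤36 — D8 is at least as good on every objective and strictly better on at least one, so D8 dominates D4.

Yes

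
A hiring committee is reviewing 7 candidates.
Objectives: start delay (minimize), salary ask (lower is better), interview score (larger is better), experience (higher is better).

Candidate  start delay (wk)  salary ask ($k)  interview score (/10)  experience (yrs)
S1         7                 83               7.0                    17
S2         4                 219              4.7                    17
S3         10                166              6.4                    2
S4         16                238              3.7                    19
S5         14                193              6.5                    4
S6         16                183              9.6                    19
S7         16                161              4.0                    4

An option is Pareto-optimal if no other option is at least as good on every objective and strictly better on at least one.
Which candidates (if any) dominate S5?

S1: start delay 7≤14, salary ask 83≤193, interview score 7.0≥6.5, experience 17≥4 — dominates S5.
Others (S2, S3, S4, S6, S7) are each worse than S5 on at least one objective.

S1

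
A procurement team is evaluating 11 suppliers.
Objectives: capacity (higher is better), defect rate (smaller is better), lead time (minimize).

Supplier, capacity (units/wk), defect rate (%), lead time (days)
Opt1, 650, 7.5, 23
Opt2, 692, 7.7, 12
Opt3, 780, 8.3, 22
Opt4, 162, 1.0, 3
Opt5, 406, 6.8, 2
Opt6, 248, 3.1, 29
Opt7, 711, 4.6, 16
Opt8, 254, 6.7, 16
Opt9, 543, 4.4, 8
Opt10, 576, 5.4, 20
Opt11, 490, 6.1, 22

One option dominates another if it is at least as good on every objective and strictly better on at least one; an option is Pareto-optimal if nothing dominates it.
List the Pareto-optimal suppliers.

Opt2, Opt3, Opt4, Opt5, Opt6, Opt7, Opt9

Opt1: dominated by Opt7 (capacity 711≥650, defect rate 4.6≤7.5, lead time 16≤23).
Opt2: not dominated.
Opt3: not dominated (best capacity).
Opt4: not dominated (best defect rate).
Opt5: not dominated (best lead time).
Opt6: not dominated.
Opt7: not dominated.
Opt8: dominated by Opt7 (capacity 711≥254, defect rate 4.6≤6.7, lead time 16≤16).
Opt9: not dominated.
Opt10: dominated by Opt7 (capacity 711≥576, defect rate 4.6≤5.4, lead time 16≤20).
Opt11: dominated by Opt7 (capacity 711≥490, defect rate 4.6≤6.1, lead time 16≤22).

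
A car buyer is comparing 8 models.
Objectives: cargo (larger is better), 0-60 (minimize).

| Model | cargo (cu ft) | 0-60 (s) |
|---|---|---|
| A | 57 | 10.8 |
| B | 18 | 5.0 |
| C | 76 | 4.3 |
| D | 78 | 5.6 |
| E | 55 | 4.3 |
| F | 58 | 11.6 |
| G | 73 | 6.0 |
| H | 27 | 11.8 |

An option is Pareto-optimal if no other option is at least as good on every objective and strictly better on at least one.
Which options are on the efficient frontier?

A: dominated by C (cargo 76≥57, 0-60 4.3≤10.8).
B: dominated by C (cargo 76≥18, 0-60 4.3≤5.0).
C: not dominated.
D: not dominated (best cargo).
E: dominated by C (cargo 76≥55, 0-60 4.3≤4.3).
F: dominated by C (cargo 76≥58, 0-60 4.3≤11.6).
G: dominated by C (cargo 76≥73, 0-60 4.3≤6.0).
H: dominated by A (cargo 57≥27, 0-60 10.8≤11.8).

C, D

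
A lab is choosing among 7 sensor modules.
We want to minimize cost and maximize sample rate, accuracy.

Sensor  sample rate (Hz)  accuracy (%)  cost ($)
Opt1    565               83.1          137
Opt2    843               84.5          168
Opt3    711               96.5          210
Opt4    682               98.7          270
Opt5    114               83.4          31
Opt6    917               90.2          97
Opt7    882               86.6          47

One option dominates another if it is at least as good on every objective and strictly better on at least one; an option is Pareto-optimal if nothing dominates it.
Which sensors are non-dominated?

Opt3, Opt4, Opt5, Opt6, Opt7

Opt1: dominated by Opt6 (sample rate 917≥565, accuracy 90.2≥83.1, cost 97≤137).
Opt2: dominated by Opt6 (sample rate 917≥843, accuracy 90.2≥84.5, cost 97≤168).
Opt3: not dominated.
Opt4: not dominated (best accuracy).
Opt5: not dominated (best cost).
Opt6: not dominated (best sample rate).
Opt7: not dominated.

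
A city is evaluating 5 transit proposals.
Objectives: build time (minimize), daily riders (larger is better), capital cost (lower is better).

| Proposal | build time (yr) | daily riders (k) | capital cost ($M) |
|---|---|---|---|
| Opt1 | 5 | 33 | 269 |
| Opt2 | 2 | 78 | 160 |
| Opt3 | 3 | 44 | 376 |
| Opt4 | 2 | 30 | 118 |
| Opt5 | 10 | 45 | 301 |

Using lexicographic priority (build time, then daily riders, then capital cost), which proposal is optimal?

First minimize build time: best is 2, kept {Opt2, Opt4}.
Then maximize daily riders: best is 78, kept {Opt2}.

Opt2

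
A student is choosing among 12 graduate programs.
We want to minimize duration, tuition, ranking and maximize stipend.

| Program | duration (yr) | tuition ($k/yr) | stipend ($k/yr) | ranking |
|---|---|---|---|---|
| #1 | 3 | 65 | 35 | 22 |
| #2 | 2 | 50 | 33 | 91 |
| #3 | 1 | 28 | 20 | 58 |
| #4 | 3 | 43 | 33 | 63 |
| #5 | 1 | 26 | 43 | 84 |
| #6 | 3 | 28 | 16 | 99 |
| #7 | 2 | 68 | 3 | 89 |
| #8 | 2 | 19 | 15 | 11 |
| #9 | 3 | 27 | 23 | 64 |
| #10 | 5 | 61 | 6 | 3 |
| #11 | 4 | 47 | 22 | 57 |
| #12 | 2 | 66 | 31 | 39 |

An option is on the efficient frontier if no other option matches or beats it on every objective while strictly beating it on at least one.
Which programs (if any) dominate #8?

none

#1: worse on duration (3 vs 2).
#2: worse on tuition (50 vs 19).
#3: worse on tuition (28 vs 19).
#4: worse on duration (3 vs 2).
#5: worse on tuition (26 vs 19).
#6: worse on duration (3 vs 2).
#7: worse on tuition (68 vs 19).
#9: worse on duration (3 vs 2).
#10: worse on duration (5 vs 2).
#11: worse on duration (4 vs 2).
#12: worse on tuition (66 vs 19).
No option dominates #8.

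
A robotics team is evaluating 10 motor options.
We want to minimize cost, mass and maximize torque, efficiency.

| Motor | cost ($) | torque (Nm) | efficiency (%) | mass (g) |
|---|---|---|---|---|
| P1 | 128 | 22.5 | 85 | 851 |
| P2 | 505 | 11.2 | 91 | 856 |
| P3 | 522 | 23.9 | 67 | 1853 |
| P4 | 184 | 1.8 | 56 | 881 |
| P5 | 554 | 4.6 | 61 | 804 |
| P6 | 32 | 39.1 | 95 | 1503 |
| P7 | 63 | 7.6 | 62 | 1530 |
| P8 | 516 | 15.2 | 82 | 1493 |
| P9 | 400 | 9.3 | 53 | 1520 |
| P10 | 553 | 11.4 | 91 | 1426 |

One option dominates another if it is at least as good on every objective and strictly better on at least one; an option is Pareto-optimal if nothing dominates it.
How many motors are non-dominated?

5

P1: not dominated.
P2: not dominated.
P3: dominated by P6 (cost 32≤522, torque 39.1≥23.9, efficiency 95≥67, mass 1503≤1853).
P4: dominated by P1 (cost 128≤184, torque 22.5≥1.8, efficiency 85≥56, mass 851≤881).
P5: not dominated (best mass).
P6: not dominated (best cost).
P7: dominated by P6 (cost 32≤63, torque 39.1≥7.6, efficiency 95≥62, mass 1503≤1530).
P8: dominated by P1 (cost 128≤516, torque 22.5≥15.2, efficiency 85≥82, mass 851≤1493).
P9: dominated by P1 (cost 128≤400, torque 22.5≥9.3, efficiency 85≥53, mass 851≤1520).
P10: not dominated.
Pareto-optimal: P1, P2, P5, P6, P10 → 5.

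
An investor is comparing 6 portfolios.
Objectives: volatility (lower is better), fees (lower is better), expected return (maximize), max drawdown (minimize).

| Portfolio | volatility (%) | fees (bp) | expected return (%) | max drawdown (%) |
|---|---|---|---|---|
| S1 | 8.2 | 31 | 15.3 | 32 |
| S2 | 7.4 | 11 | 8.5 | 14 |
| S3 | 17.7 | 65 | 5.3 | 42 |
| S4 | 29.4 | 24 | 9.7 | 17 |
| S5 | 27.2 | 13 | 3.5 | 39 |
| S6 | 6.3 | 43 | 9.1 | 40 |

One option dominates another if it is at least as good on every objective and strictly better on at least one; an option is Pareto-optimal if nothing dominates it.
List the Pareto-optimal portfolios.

S1, S2, S4, S6

S1: not dominated (best expected return).
S2: not dominated (best fees).
S3: dominated by S1 (volatility 8.2≤17.7, fees 31≤65, expected return 15.3≥5.3, max drawdown 32≤42).
S4: not dominated.
S5: dominated by S2 (volatility 7.4≤27.2, fees 11≤13, expected return 8.5≥3.5, max drawdown 14≤39).
S6: not dominated (best volatility).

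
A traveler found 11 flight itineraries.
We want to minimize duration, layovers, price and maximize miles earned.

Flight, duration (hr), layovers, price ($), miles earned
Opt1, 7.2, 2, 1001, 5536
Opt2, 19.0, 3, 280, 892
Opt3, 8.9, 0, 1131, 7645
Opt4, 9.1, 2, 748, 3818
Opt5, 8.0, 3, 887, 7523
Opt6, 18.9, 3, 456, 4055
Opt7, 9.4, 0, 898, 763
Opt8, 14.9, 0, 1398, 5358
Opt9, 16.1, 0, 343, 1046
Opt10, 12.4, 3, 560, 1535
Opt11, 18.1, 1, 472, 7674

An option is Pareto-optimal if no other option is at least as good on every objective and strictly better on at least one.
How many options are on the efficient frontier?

10

Opt1: not dominated (best duration).
Opt2: not dominated (best price).
Opt3: not dominated.
Opt4: not dominated.
Opt5: not dominated.
Opt6: not dominated.
Opt7: not dominated.
Opt8: dominated by Opt3 (duration 8.9≤14.9, layovers 0≤0, price 1131≤1398, miles earned 7645≥5358).
Opt9: not dominated.
Opt10: not dominated.
Opt11: not dominated (best miles earned).
Pareto-optimal: Opt1, Opt2, Opt3, Opt4, Opt5, Opt6, Opt7, Opt9, Opt10, Opt11 → 10.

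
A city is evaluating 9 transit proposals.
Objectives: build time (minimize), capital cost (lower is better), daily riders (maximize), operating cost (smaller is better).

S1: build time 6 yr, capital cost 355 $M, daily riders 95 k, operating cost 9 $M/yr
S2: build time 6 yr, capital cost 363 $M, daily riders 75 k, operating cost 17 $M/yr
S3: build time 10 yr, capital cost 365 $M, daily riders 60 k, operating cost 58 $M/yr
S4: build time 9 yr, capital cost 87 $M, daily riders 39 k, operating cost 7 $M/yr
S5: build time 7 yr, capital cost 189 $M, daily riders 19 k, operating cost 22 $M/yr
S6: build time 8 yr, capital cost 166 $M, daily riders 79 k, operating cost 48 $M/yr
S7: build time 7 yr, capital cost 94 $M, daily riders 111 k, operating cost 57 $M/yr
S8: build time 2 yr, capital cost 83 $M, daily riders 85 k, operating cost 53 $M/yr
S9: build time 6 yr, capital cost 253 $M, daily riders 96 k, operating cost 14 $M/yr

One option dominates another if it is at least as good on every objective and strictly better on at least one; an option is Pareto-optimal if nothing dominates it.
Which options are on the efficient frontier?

S1: not dominated.
S2: dominated by S1 (build time 6≤6, capital cost 355≤363, daily riders 95≥75, operating cost 9≤17).
S3: dominated by S1 (build time 6≤10, capital cost 355≤365, daily riders 95≥60, operating cost 9≤58).
S4: not dominated (best operating cost).
S5: not dominated.
S6: not dominated.
S7: not dominated (best daily riders).
S8: not dominated (best build time).
S9: not dominated.

S1, S4, S5, S6, S7, S8, S9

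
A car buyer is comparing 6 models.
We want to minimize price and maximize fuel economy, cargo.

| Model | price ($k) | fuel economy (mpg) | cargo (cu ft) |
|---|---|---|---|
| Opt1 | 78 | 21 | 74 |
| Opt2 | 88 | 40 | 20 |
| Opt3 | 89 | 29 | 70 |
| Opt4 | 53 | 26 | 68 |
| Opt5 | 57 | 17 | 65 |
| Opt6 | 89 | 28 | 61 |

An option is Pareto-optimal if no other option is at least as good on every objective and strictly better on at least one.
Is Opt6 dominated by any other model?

Yes

Opt3 vs Opt6: price 89≤89, fuel economy 29≥28, cargo 70≥61 — Opt3 is at least as good on every objective and strictly better on at least one, so Opt3 dominates Opt6.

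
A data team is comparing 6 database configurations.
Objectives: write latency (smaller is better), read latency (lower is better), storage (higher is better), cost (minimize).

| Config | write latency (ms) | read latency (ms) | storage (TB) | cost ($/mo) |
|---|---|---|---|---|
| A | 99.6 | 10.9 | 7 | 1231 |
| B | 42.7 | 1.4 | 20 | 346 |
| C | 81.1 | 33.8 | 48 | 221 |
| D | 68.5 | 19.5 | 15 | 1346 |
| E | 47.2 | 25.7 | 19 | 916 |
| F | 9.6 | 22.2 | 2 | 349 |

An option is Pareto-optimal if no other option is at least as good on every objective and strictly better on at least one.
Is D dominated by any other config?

B vs D: write latency 42.7≤68.5, read latency 1.4≤19.5, storage 20≥15, cost 346≤1346 — B is at least as good on every objective and strictly better on at least one, so B dominates D.

Yes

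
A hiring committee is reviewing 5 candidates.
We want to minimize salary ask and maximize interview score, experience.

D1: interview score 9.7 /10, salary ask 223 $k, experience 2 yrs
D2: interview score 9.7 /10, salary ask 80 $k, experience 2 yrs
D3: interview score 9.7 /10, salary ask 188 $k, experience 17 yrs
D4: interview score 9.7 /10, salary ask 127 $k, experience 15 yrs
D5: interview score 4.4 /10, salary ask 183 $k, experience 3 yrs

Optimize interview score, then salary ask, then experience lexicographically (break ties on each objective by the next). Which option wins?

D2

First maximize interview score: best is 9.7, kept {D1, D2, D3, D4}.
Then minimize salary ask: best is 80, kept {D2}.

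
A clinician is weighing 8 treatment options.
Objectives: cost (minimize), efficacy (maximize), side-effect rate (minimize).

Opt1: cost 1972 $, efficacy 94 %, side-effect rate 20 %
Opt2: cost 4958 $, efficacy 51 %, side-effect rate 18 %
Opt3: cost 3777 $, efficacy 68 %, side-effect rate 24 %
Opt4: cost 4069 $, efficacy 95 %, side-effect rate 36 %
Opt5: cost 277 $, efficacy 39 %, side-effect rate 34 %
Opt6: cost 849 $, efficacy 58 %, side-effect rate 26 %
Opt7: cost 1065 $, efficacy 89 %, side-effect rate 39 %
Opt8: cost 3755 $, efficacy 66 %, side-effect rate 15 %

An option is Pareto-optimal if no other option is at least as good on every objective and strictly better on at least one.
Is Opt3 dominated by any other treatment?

Opt1 vs Opt3: cost 1972≤3777, efficacy 94≥68, side-effect rate 20≤24 — Opt1 is at least as good on every objective and strictly better on at least one, so Opt1 dominates Opt3.

Yes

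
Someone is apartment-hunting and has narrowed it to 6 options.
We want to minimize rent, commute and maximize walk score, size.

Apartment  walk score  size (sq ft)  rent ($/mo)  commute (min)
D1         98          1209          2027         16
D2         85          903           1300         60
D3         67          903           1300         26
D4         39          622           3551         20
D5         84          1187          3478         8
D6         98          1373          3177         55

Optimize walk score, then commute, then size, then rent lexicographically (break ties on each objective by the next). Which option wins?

First maximize walk score: best is 98, kept {D1, D6}.
Then minimize commute: best is 16, kept {D1}.

D1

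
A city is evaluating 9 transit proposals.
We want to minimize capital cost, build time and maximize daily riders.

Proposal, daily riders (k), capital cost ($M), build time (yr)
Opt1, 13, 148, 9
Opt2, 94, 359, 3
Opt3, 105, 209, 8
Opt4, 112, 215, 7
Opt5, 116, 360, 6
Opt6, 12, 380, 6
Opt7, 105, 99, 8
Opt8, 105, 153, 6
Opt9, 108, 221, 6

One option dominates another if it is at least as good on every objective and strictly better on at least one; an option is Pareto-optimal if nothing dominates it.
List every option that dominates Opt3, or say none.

Opt7: daily riders 105≥105, capital cost 99≤209, build time 8≤8 — dominates Opt3.
Opt8: daily riders 105≥105, capital cost 153≤209, build time 6≤8 — dominates Opt3.
Others (Opt1, Opt2, Opt4, Opt5, Opt6, Opt9) are each worse than Opt3 on at least one objective.

Opt7, Opt8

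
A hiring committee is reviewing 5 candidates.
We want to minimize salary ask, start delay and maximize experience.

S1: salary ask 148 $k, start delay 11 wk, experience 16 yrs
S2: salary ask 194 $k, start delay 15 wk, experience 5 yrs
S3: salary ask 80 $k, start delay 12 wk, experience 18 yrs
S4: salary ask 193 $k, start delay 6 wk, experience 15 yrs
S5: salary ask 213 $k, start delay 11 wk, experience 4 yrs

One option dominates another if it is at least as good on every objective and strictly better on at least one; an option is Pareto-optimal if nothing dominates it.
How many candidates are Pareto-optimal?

S1: not dominated.
S2: dominated by S1 (salary ask 148≤194, start delay 11≤15, experience 16≥5).
S3: not dominated (best salary ask).
S4: not dominated (best start delay).
S5: dominated by S1 (salary ask 148≤213, start delay 11≤11, experience 16≥4).
Pareto-optimal: S1, S3, S4 → 3.

3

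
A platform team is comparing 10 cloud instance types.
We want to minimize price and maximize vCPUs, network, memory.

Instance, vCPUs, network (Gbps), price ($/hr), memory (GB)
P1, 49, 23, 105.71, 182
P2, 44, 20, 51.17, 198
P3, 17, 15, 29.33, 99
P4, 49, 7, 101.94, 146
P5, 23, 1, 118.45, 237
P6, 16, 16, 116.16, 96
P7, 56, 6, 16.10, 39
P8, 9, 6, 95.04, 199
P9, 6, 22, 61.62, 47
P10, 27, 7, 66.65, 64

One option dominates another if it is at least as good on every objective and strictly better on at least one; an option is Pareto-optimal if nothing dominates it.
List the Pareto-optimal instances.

P1: not dominated (best network).
P2: not dominated.
P3: not dominated.
P4: not dominated.
P5: not dominated (best memory).
P6: dominated by P1 (vCPUs 49≥16, network 23≥16, price 105.71≤116.16, memory 182≥96).
P7: not dominated (best vCPUs).
P8: not dominated.
P9: not dominated.
P10: dominated by P2 (vCPUs 44≥27, network 20≥7, price 51.17≤66.65, memory 198≥64).

P1, P2, P3, P4, P5, P7, P8, P9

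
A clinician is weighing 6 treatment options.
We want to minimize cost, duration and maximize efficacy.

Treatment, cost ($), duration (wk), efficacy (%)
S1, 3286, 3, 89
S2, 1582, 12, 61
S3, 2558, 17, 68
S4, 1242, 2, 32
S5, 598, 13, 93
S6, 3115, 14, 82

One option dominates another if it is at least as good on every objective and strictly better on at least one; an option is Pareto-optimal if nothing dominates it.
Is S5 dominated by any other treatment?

No

S1: worse on cost (3286 vs 598).
S2: worse on cost (1582 vs 598).
S3: worse on cost (2558 vs 598).
S4: worse on cost (1242 vs 598).
S6: worse on cost (3115 vs 598).
No option is at least as good as S5 on every objective and strictly better on one.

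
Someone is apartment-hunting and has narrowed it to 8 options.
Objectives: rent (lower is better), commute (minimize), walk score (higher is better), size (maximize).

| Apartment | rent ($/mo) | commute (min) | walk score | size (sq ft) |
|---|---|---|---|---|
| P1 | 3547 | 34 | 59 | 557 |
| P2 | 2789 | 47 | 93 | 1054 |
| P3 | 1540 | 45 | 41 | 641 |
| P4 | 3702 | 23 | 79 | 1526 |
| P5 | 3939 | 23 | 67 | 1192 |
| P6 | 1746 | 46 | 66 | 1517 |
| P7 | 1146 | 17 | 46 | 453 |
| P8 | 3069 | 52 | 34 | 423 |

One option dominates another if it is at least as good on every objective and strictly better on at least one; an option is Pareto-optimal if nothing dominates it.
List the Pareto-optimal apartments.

P1, P2, P3, P4, P6, P7

P1: not dominated.
P2: not dominated (best walk score).
P3: not dominated.
P4: not dominated (best size).
P5: dominated by P4 (rent 3702≤3939, commute 23≤23, walk score 79≥67, size 1526≥1192).
P6: not dominated.
P7: not dominated (best rent).
P8: dominated by P2 (rent 2789≤3069, commute 47≤52, walk score 93≥34, size 1054≥423).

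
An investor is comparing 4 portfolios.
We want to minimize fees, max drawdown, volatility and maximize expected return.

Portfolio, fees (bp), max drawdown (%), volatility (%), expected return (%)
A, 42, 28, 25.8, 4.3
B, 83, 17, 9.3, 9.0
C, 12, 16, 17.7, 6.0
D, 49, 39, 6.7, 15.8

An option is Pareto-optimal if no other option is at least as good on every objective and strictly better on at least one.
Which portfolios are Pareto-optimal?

A: dominated by C (fees 12≤42, max drawdown 16≤28, volatility 17.7≤25.8, expected return 6.0≥4.3).
B: not dominated.
C: not dominated (best fees).
D: not dominated (best volatility).

B, C, D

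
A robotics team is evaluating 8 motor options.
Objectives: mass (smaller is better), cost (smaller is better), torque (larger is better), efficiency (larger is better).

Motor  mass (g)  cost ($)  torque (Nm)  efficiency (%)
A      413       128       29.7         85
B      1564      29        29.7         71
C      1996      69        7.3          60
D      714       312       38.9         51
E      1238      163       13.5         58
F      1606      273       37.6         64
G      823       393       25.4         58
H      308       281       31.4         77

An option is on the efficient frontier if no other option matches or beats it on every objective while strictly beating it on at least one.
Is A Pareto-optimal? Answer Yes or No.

Yes

B: worse on mass (1564 vs 413).
C: worse on mass (1996 vs 413).
D: worse on mass (714 vs 413).
E: worse on mass (1238 vs 413).
F: worse on mass (1606 vs 413).
G: worse on mass (823 vs 413).
H: worse on cost (281 vs 128).
No option is at least as good as A on every objective and strictly better on one.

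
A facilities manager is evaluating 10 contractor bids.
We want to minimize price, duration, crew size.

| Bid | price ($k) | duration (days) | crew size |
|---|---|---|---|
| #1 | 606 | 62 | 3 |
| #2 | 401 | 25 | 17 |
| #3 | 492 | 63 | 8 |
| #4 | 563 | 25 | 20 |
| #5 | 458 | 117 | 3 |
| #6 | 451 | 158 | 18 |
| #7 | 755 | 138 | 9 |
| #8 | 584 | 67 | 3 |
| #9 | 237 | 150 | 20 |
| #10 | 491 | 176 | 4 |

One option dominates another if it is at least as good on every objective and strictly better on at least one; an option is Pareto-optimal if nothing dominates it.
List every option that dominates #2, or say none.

#1: worse on price (606 vs 401).
#3: worse on price (492 vs 401).
#4: worse on price (563 vs 401).
#5: worse on price (458 vs 401).
#6: worse on price (451 vs 401).
#7: worse on price (755 vs 401).
#8: worse on price (584 vs 401).
#9: worse on duration (150 vs 25).
#10: worse on price (491 vs 401).
No option dominates #2.

none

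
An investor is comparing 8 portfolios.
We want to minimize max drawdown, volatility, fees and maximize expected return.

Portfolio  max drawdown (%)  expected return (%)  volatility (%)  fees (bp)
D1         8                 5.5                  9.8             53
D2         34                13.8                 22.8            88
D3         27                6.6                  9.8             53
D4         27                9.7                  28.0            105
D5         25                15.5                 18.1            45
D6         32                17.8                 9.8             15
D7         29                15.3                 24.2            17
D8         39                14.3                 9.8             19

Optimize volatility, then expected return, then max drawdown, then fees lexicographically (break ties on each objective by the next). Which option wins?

First minimize volatility: best is 9.8, kept {D1, D3, D6, D8}.
Then maximize expected return: best is 17.8, kept {D6}.

D6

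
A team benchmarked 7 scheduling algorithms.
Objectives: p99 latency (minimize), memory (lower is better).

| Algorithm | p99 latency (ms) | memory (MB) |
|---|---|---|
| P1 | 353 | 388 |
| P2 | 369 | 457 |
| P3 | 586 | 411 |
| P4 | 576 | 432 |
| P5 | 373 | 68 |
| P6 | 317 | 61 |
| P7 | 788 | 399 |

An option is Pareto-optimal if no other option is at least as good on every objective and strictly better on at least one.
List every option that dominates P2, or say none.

P1, P6

P1: p99 latency 353≤369, memory 388≤457 — dominates P2.
P6: p99 latency 317≤369, memory 61≤457 — dominates P2.
Others (P3, P4, P5, P7) are each worse than P2 on at least one objective.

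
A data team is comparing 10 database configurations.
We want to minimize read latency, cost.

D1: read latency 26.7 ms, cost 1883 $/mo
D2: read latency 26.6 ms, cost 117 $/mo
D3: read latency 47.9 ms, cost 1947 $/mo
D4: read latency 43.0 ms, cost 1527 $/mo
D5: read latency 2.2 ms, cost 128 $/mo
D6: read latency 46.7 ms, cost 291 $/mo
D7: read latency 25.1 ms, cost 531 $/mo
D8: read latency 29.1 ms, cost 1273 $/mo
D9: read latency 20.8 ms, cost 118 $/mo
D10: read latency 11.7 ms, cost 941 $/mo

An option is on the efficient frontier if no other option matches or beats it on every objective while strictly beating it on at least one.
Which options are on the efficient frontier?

D1: dominated by D2 (read latency 26.6≤26.7, cost 117≤1883).
D2: not dominated (best cost).
D3: dominated by D1 (read latency 26.7≤47.9, cost 1883≤1947).
D4: dominated by D2 (read latency 26.6≤43.0, cost 117≤1527).
D5: not dominated (best read latency).
D6: dominated by D2 (read latency 26.6≤46.7, cost 117≤291).
D7: dominated by D5 (read latency 2.2≤25.1, cost 128≤531).
D8: dominated by D2 (read latency 26.6≤29.1, cost 117≤1273).
D9: not dominated.
D10: dominated by D5 (read latency 2.2≤11.7, cost 128≤941).

D2, D5, D9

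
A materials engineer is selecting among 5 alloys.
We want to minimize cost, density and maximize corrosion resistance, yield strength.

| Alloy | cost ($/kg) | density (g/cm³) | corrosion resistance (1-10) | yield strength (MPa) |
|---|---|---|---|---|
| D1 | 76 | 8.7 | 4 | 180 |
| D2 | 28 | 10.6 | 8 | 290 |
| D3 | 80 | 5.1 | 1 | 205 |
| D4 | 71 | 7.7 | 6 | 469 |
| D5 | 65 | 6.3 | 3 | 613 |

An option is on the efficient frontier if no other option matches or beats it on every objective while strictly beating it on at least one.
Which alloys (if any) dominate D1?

D4: cost 71≤76, density 7.7≤8.7, corrosion resistance 6≥4, yield strength 469≥180 — dominates D1.
Others (D2, D3, D5) are each worse than D1 on at least one objective.

D4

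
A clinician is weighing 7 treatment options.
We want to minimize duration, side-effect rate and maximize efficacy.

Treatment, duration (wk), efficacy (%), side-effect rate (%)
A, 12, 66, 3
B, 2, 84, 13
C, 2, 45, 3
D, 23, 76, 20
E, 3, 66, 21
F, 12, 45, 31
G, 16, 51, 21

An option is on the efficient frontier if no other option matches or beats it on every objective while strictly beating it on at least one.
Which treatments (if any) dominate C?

none

A: worse on duration (12 vs 2).
B: worse on side-effect rate (13 vs 3).
D: worse on duration (23 vs 2).
E: worse on duration (3 vs 2).
F: worse on duration (12 vs 2).
G: worse on duration (16 vs 2).
No option dominates C.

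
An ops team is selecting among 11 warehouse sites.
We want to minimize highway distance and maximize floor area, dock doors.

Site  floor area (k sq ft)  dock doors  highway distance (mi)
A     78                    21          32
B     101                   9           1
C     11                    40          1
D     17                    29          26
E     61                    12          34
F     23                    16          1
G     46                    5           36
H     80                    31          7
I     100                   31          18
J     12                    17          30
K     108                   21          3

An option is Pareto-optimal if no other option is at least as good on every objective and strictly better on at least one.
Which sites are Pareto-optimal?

A: dominated by H (floor area 80≥78, dock doors 31≥21, highway distance 7≤32).
B: not dominated.
C: not dominated (best dock doors).
D: dominated by H (floor area 80≥17, dock doors 31≥29, highway distance 7≤26).
E: dominated by A (floor area 78≥61, dock doors 21≥12, highway distance 32≤34).
F: not dominated.
G: dominated by A (floor area 78≥46, dock doors 21≥5, highway distance 32≤36).
H: not dominated.
I: not dominated.
J: dominated by D (floor area 17≥12, dock doors 29≥17, highway distance 26≤30).
K: not dominated (best floor area).

B, C, F, H, I, K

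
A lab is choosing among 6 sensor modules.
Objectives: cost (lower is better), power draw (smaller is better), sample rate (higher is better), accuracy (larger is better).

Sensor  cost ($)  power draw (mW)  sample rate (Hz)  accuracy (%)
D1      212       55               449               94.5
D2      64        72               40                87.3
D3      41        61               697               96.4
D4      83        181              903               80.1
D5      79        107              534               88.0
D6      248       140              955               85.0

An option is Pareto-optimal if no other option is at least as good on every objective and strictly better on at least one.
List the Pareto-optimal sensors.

D1, D3, D4, D6

D1: not dominated (best power draw).
D2: dominated by D3 (cost 41≤64, power draw 61≤72, sample rate 697≥40, accuracy 96.4≥87.3).
D3: not dominated (best cost).
D4: not dominated.
D5: dominated by D3 (cost 41≤79, power draw 61≤107, sample rate 697≥534, accuracy 96.4≥88.0).
D6: not dominated (best sample rate).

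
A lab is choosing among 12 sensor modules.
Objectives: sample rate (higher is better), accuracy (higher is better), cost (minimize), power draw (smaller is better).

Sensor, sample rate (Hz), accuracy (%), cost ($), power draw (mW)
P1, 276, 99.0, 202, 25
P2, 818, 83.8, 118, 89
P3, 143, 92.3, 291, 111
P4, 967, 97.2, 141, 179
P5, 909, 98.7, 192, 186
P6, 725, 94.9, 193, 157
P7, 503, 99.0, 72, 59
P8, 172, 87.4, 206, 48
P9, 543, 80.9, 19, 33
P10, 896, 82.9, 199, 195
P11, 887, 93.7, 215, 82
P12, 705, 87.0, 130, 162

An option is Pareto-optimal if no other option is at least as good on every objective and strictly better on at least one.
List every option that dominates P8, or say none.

P1

P1: sample rate 276≥172, accuracy 99.0≥87.4, cost 202≤206, power draw 25≤48 — dominates P8.
Others (P2, P3, P4, P5, P6, P7, P9, P10, P11, P12) are each worse than P8 on at least one objective.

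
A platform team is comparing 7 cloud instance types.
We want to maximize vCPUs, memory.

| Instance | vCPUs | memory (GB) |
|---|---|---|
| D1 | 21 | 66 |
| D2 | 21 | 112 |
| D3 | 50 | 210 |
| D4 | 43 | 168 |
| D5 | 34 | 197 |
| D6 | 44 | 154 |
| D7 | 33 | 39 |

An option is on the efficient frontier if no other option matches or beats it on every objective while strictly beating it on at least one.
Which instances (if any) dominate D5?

D3: vCPUs 50≥34, memory 210≥197 — dominates D5.
Others (D1, D2, D4, D6, D7) are each worse than D5 on at least one objective.

D3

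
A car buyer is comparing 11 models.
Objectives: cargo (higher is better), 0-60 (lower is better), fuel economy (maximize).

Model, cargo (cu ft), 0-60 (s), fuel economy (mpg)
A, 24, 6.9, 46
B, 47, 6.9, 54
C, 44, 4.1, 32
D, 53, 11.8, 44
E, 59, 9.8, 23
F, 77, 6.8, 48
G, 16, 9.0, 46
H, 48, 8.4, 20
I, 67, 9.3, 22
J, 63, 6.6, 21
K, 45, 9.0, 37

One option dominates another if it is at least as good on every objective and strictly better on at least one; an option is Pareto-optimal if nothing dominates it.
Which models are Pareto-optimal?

A: dominated by B (cargo 47≥24, 0-60 6.9≤6.9, fuel economy 54≥46).
B: not dominated (best fuel economy).
C: not dominated (best 0-60).
D: dominated by F (cargo 77≥53, 0-60 6.8≤11.8, fuel economy 48≥44).
E: dominated by F (cargo 77≥59, 0-60 6.8≤9.8, fuel economy 48≥23).
F: not dominated (best cargo).
G: dominated by A (cargo 24≥16, 0-60 6.9≤9.0, fuel economy 46≥46).
H: dominated by F (cargo 77≥48, 0-60 6.8≤8.4, fuel economy 48≥20).
I: dominated by F (cargo 77≥67, 0-60 6.8≤9.3, fuel economy 48≥22).
J: not dominated.
K: dominated by B (cargo 47≥45, 0-60 6.9≤9.0, fuel economy 54≥37).

B, C, F, J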